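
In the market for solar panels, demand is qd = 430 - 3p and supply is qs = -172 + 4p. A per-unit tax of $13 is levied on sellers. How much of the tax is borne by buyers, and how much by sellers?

Buyers bear 52/7, sellers bear 39/7

Pre-tax equilibrium: p* = 86, q* = 172.
Tax on sellers shifts supply to qs = -172 + 4(p − 13) = -224 + 4p.
430 - 3p = -224 + 4p gives buyer price pb = 654/7; sellers receive ps = 654/7 − 13 = 563/7.
New quantity: q = 430 − 3(654/7) = 1048/7.
Buyer burden = 654/7 − 86 = 52/7; seller burden = 86 − 563/7 = 39/7.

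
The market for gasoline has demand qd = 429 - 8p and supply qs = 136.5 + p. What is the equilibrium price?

Set qd = qs: 429 - 8p = 136.5 + p.
292.5 = 9p, so p* = 32.5.
q* = 429 − 8(32.5) = 169.

p* = 32.5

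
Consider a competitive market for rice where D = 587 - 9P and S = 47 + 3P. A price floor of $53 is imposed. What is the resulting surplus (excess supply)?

Equilibrium price would be P* = 45, so the floor at 53 binds.
At P = 53: D = 110, S = 206.
Surplus = 206 − 110 = 96.

Surplus = 96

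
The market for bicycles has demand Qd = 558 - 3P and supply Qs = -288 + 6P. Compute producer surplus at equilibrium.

Equilibrium: 558 - 3P = -288 + 6P gives P* = 94, Q* = 276.
Supply starts at P = 48 (where Qs = 0).
PS = ½(94 − 48)(276) = 6348.

Producer surplus = 6348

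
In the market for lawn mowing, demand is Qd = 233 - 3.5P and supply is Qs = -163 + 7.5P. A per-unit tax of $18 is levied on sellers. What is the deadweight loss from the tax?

Deadweight loss = 8505/22

Pre-tax equilibrium: P* = 36, Q* = 107.
Tax on sellers shifts supply to Qs = -163 + 7.5(P − 18) = -298 + 7.5P.
233 - 3.5P = -298 + 7.5P gives buyer price Pb = 531/11; sellers receive Ps = 531/11 − 18 = 333/11.
New quantity: Q = 233 − 3.5(531/11) = 1409/22.
DWL = ½ × 18 × (107 − 1409/22) = 8505/22.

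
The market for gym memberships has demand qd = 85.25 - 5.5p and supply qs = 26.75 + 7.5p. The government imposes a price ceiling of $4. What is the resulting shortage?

Equilibrium price would be p* = 4.5, so the ceiling at 4 binds.
At p = 4: qd = 85.25 − 5.5(4) = 63.25, qs = 26.75 + 7.5(4) = 56.75.
Shortage = 63.25 − 56.75 = 6.5.

Shortage = 6.5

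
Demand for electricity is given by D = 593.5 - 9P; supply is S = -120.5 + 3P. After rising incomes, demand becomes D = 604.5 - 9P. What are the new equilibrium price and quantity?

Original equilibrium: P* = 59.5, Q* = 58.
New equilibrium: 604.5 - 9P = -120.5 + 3P, so 725 = 12P and P' = 725/12; Q' = 604.5 − 9(725/12) = 60.75.

P' = 725/12, Q' = 60.75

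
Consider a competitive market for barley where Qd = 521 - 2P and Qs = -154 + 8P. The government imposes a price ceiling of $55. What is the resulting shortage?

Equilibrium price would be P* = 67.5, so the ceiling at 55 binds.
At P = 55: Qd = 521 − 2(55) = 411, Qs = -154 + 8(55) = 286.
Shortage = 411 − 286 = 125.

Shortage = 125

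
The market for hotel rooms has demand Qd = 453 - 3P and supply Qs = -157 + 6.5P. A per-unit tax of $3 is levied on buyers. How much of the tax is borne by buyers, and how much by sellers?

Pre-tax equilibrium: P* = 1220/19, Q* = 4947/19.
Tax on buyers shifts demand to Qd = 453 − 3(P + 3) = 444 - 3P.
444 - 3P = -157 + 6.5P gives seller price Ps = 1202/19; buyers pay Pb = 1202/19 + 3 = 1259/19.
New quantity: Q = 453 − 3(1259/19) = 4830/19.
Buyer burden = 1259/19 − 1220/19 = 39/19; seller burden = 1220/19 − 1202/19 = 18/19.

Buyers bear 39/19, sellers bear 18/19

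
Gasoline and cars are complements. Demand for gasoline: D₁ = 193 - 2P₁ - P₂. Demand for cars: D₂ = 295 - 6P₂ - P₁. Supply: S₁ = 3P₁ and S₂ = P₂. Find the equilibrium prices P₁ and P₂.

Market 1: 193 - 2P₁ - P₂ = 3P₁ → 5P₁ + P₂ = 193.
Market 2: 7P₂ + P₁ = 295.
Eliminating P₂: 7×(1) − 1×(2) gives 34P₁ = 1056, so P₁ = 528/17.
Back-substitute into (2): P₂ = (295 − 1×528/17) / 7 = 641/17.

P₁ = 528/17, P₂ = 641/17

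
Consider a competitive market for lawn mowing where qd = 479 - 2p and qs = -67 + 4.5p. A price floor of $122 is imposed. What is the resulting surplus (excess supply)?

Equilibrium price would be p* = 84, so the floor at 122 binds.
At p = 122: qd = 235, qs = 482.
Surplus = 482 − 235 = 247.

Surplus = 247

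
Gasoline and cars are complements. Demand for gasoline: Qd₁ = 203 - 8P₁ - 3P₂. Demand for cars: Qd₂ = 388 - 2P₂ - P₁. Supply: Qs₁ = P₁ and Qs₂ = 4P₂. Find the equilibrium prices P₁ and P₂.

Market 1: 203 - 8P₁ - 3P₂ = P₁ → 9P₁ + 3P₂ = 203.
Market 2: 6P₂ + P₁ = 388.
Eliminating P₂: 6×(1) − 3×(2) gives 51P₁ = 54, so P₁ = 18/17.
Back-substitute into (2): P₂ = (388 − 1×18/17) / 6 = 3289/51.

P₁ = 18/17, P₂ = 3289/51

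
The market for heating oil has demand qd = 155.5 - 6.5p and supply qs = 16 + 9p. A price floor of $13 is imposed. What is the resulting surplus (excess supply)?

Equilibrium price would be p* = 9, so the floor at 13 binds.
At p = 13: qd = 71, qs = 133.
Surplus = 133 − 71 = 62.

Surplus = 62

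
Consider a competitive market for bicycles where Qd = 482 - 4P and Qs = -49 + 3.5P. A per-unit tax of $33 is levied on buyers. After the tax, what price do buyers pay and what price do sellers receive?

Buyers pay $86.2, sellers receive $53.2

Pre-tax equilibrium: P* = 70.8, Q* = 198.8.
Tax on buyers shifts demand to Qd = 482 − 4(P + 33) = 350 - 4P.
350 - 4P = -49 + 3.5P gives seller price Ps = 53.2; buyers pay Pb = 53.2 + 33 = 86.2.
New quantity: Q = 482 − 4(86.2) = 137.2.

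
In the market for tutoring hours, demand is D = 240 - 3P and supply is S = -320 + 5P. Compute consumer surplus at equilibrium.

Equilibrium: 240 - 3P = -320 + 5P gives P* = 70, Q* = 30.
Demand choke price (D = 0): P = 80.
CS = ½(80 − 70)(30) = 150.

Consumer surplus = 150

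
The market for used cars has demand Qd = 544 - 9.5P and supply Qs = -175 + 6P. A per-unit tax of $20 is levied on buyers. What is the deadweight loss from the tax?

Pre-tax equilibrium: P* = 1438/31, Q* = 3203/31.
Tax on buyers shifts demand to Qd = 544 − 9.5(P + 20) = 354 - 9.5P.
354 - 9.5P = -175 + 6P gives seller price Ps = 1058/31; buyers pay Pb = 1058/31 + 20 = 1678/31.
New quantity: Q = 544 − 9.5(1678/31) = 923/31.
DWL = ½ × 20 × (3203/31 − 923/31) = 22800/31.

Deadweight loss = 22800/31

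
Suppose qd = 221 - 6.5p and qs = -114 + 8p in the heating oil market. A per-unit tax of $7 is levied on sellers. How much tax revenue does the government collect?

Pre-tax equilibrium: p* = 670/29, q* = 2054/29.
Tax on sellers shifts supply to qs = -114 + 8(p − 7) = -170 + 8p.
221 - 6.5p = -170 + 8p gives buyer price pb = 782/29; sellers receive ps = 782/29 − 7 = 579/29.
New quantity: q = 221 − 6.5(782/29) = 1326/29.
Revenue = 7 × 1326/29 = 9282/29.

Tax revenue = 9282/29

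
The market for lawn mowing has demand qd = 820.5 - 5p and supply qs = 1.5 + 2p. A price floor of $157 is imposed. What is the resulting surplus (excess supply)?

Surplus = 280

Equilibrium price would be p* = 117, so the floor at 157 binds.
At p = 157: qd = 35.5, qs = 315.5.
Surplus = 315.5 − 35.5 = 280.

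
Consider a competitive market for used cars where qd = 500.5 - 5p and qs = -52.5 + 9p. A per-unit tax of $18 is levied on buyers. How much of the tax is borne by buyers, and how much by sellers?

Pre-tax equilibrium: p* = 39.5, q* = 303.
Tax on buyers shifts demand to qd = 500.5 − 5(p + 18) = 410.5 - 5p.
410.5 - 5p = -52.5 + 9p gives seller price ps = 463/14; buyers pay pb = 463/14 + 18 = 715/14.
New quantity: q = 500.5 − 5(715/14) = 1716/7.
Buyer burden = 715/14 − 39.5 = 81/7; seller burden = 39.5 − 463/14 = 45/7.

Buyers bear 81/7, sellers bear 45/7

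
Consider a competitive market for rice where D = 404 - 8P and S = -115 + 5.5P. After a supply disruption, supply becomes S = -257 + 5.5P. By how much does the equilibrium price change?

Original equilibrium: P* = 346/9, Q* = 868/9.
New equilibrium: 404 - 8P = -257 + 5.5P, so 661 = 13.5P and P' = 1322/27; Q' = 404 − 8(1322/27) = 332/27.
Change in price: 1322/27 − 346/9 = 284/27.

ΔP = 284/27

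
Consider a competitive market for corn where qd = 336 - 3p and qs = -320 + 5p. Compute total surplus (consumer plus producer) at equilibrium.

Equilibrium: 336 - 3p = -320 + 5p gives p* = 82, q* = 90.
Demand choke price: p = 112; supply starts at p = 64.
CS = ½(112 − 82)(90) = 1350; PS = ½(82 − 64)(90) = 810.

Total surplus = 2160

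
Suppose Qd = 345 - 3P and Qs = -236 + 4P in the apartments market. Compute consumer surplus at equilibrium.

Equilibrium: 345 - 3P = -236 + 4P gives P* = 83, Q* = 96.
Demand choke price (Qd = 0): P = 115.
CS = ½(115 − 83)(96) = 1536.

Consumer surplus = 1536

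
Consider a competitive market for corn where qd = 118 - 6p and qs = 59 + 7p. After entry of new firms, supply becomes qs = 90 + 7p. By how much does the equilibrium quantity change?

Original equilibrium: p* = 59/13, q* = 1180/13.
New equilibrium: 118 - 6p = 90 + 7p, so 28 = 13p and p' = 28/13; q' = 118 − 6(28/13) = 1366/13.
Change in quantity: 1366/13 − 1180/13 = 186/13.

Δq = 186/13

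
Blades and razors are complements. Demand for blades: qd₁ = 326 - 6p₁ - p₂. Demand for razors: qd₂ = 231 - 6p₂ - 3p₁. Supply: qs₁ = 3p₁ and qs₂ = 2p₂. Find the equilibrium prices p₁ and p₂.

Market 1: 326 - 6p₁ - p₂ = 3p₁ → 9p₁ + p₂ = 326.
Market 2: 8p₂ + 3p₁ = 231.
Eliminating p₂: 8×(1) − 1×(2) gives 69p₁ = 2377, so p₁ = 2377/69.
Back-substitute into (2): p₂ = (231 − 3×2377/69) / 8 = 367/23.

p₁ = 2377/69, p₂ = 367/23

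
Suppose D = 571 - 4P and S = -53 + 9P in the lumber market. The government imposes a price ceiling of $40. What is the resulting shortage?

Shortage = 104

Equilibrium price would be P* = 48, so the ceiling at 40 binds.
At P = 40: D = 571 − 4(40) = 411, S = -53 + 9(40) = 307.
Shortage = 411 − 307 = 104.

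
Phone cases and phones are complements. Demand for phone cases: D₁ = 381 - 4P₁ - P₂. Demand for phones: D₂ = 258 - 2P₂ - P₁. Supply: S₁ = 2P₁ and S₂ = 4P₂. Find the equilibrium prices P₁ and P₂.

P₁ = 2028/35, P₂ = 1167/35

Market 1: 381 - 4P₁ - P₂ = 2P₁ → 6P₁ + P₂ = 381.
Market 2: 6P₂ + P₁ = 258.
Eliminating P₂: 6×(1) − 1×(2) gives 35P₁ = 2028, so P₁ = 2028/35.
Back-substitute into (2): P₂ = (258 − 1×2028/35) / 6 = 1167/35.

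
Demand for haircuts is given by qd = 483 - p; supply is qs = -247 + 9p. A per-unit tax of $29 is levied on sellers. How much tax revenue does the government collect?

Pre-tax equilibrium: p* = 73, q* = 410.
Tax on sellers shifts supply to qs = -247 + 9(p − 29) = -508 + 9p.
483 - p = -508 + 9p gives buyer price pb = 99.1; sellers receive ps = 99.1 − 29 = 70.1.
New quantity: q = 483 − 1(99.1) = 383.9.
Revenue = 29 × 383.9 = 11133.1.

Tax revenue = 11133.1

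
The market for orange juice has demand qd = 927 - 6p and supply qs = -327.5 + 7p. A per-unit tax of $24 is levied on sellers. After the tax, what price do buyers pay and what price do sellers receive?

Buyers pay 2845/26, sellers receive 2221/26

Pre-tax equilibrium: p* = 96.5, q* = 348.
Tax on sellers shifts supply to qs = -327.5 + 7(p − 24) = -495.5 + 7p.
927 - 6p = -495.5 + 7p gives buyer price pb = 2845/26; sellers receive ps = 2845/26 − 24 = 2221/26.
New quantity: q = 927 − 6(2845/26) = 3516/13.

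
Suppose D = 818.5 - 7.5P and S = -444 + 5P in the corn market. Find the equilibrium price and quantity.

Set D = S: 818.5 - 7.5P = -444 + 5P.
1262.5 = 12.5P, so P* = 101.
Q* = 818.5 − 7.5(101) = 61.

P* = 101, Q* = 61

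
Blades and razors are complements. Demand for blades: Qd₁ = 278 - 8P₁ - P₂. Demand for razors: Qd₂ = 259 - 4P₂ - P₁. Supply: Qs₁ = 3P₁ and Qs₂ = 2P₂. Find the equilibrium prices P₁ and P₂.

P₁ = 1409/65, P₂ = 2571/65

Market 1: 278 - 8P₁ - P₂ = 3P₁ → 11P₁ + P₂ = 278.
Market 2: 6P₂ + P₁ = 259.
Eliminating P₂: 6×(1) − 1×(2) gives 65P₁ = 1409, so P₁ = 1409/65.
Back-substitute into (2): P₂ = (259 − 1×1409/65) / 6 = 2571/65.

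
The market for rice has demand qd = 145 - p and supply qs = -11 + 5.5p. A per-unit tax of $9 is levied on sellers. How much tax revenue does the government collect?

Pre-tax equilibrium: p* = 24, q* = 121.
Tax on sellers shifts supply to qs = -11 + 5.5(p − 9) = -60.5 + 5.5p.
145 - p = -60.5 + 5.5p gives buyer price pb = 411/13; sellers receive ps = 411/13 − 9 = 294/13.
New quantity: q = 145 − 1(411/13) = 1474/13.
Revenue = 9 × 1474/13 = 13266/13.

Tax revenue = 13266/13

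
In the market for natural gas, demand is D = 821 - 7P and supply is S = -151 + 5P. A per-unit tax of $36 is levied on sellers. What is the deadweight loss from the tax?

Deadweight loss = 1890

Pre-tax equilibrium: P* = 81, Q* = 254.
Tax on sellers shifts supply to S = -151 + 5(P − 36) = -331 + 5P.
821 - 7P = -331 + 5P gives buyer price Pb = 96; sellers receive Ps = 96 − 36 = 60.
New quantity: Q = 821 − 7(96) = 149.
DWL = ½ × 36 × (254 − 149) = 1890.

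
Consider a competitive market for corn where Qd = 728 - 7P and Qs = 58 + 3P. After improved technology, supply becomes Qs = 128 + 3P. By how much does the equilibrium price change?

Original equilibrium: P* = 67, Q* = 259.
New equilibrium: 728 - 7P = 128 + 3P, so 600 = 10P and P' = 60; Q' = 728 − 7(60) = 308.
Change in price: 60 − 67 = -7.

ΔP = -7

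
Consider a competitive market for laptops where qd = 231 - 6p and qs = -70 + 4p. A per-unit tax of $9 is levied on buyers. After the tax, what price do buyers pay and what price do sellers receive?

Buyers pay $33.7, sellers receive $24.7

Pre-tax equilibrium: p* = 30.1, q* = 50.4.
Tax on buyers shifts demand to qd = 231 − 6(p + 9) = 177 - 6p.
177 - 6p = -70 + 4p gives seller price ps = 24.7; buyers pay pb = 24.7 + 9 = 33.7.
New quantity: q = 231 − 6(33.7) = 28.8.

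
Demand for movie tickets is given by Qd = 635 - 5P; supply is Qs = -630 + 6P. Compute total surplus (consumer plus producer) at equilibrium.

Total surplus = 660

Equilibrium: 635 - 5P = -630 + 6P gives P* = 115, Q* = 60.
Demand choke price: P = 127; supply starts at P = 105.
CS = ½(127 − 115)(60) = 360; PS = ½(115 − 105)(60) = 300.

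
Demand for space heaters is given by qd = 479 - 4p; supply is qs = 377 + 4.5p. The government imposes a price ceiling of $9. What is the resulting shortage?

Shortage = 25.5

Equilibrium price would be p* = 12, so the ceiling at 9 binds.
At p = 9: qd = 479 − 4(9) = 443, qs = 377 + 4.5(9) = 417.5.
Shortage = 443 − 417.5 = 25.5.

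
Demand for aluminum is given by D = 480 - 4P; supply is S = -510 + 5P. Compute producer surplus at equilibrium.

Producer surplus = 160

Equilibrium: 480 - 4P = -510 + 5P gives P* = 110, Q* = 40.
Supply starts at P = 102 (where S = 0).
PS = ½(110 − 102)(40) = 160.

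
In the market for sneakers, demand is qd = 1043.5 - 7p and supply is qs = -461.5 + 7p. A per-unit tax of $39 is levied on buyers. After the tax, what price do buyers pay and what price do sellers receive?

Buyers pay $127, sellers receive $88

Pre-tax equilibrium: p* = 107.5, q* = 291.
Tax on buyers shifts demand to qd = 1043.5 − 7(p + 39) = 770.5 - 7p.
770.5 - 7p = -461.5 + 7p gives seller price ps = 88; buyers pay pb = 88 + 39 = 127.
New quantity: q = 1043.5 − 7(127) = 154.5.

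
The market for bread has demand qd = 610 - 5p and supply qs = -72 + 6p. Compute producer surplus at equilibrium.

Producer surplus = 7500

Equilibrium: 610 - 5p = -72 + 6p gives p* = 62, q* = 300.
Supply starts at p = 12 (where qs = 0).
PS = ½(62 − 12)(300) = 7500.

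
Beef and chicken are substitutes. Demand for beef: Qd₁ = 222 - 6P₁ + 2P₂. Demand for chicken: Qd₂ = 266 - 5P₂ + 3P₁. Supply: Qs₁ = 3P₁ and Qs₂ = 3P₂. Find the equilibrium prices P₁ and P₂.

P₁ = 1154/33, P₂ = 510/11

Market 1: 222 - 6P₁ + 2P₂ = 3P₁ → 9P₁ - 2P₂ = 222.
Market 2: 8P₂ - 3P₁ = 266.
Eliminating P₂: 8×(1) + 2×(2) gives 66P₁ = 2308, so P₁ = 1154/33.
Back-substitute into (2): P₂ = (266 + 3×1154/33) / 8 = 510/11.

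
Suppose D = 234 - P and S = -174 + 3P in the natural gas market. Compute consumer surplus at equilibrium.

Consumer surplus = 8712

Equilibrium: 234 - P = -174 + 3P gives P* = 102, Q* = 132.
Demand choke price (D = 0): P = 234.
CS = ½(234 − 102)(132) = 8712.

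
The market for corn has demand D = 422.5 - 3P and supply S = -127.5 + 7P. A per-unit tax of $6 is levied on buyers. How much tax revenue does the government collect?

Pre-tax equilibrium: P* = 55, Q* = 257.5.
Tax on buyers shifts demand to D = 422.5 − 3(P + 6) = 404.5 - 3P.
404.5 - 3P = -127.5 + 7P gives seller price Ps = 53.2; buyers pay Pb = 53.2 + 6 = 59.2.
New quantity: Q = 422.5 − 3(59.2) = 244.9.
Revenue = 6 × 244.9 = 1469.4.

Tax revenue = 1469.4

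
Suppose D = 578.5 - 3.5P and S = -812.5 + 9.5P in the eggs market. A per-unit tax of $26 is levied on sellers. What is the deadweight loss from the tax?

Pre-tax equilibrium: P* = 107, Q* = 204.
Tax on sellers shifts supply to S = -812.5 + 9.5(P − 26) = -1059.5 + 9.5P.
578.5 - 3.5P = -1059.5 + 9.5P gives buyer price Pb = 126; sellers receive Ps = 126 − 26 = 100.
New quantity: Q = 578.5 − 3.5(126) = 137.5.
DWL = ½ × 26 × (204 − 137.5) = 864.5.

Deadweight loss = 864.5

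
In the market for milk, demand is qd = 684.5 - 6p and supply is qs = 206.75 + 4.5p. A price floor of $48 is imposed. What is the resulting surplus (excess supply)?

Surplus = 26.25

Equilibrium price would be p* = 45.5, so the floor at 48 binds.
At p = 48: qd = 396.5, qs = 422.75.
Surplus = 422.75 − 396.5 = 26.25.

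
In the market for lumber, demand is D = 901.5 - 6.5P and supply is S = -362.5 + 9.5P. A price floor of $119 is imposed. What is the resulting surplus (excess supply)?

Surplus = 640

Equilibrium price would be P* = 79, so the floor at 119 binds.
At P = 119: D = 128, S = 768.
Surplus = 768 − 128 = 640.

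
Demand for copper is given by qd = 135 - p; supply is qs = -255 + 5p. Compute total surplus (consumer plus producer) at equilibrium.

Total surplus = 2940

Equilibrium: 135 - p = -255 + 5p gives p* = 65, q* = 70.
Demand choke price: p = 135; supply starts at p = 51.
CS = ½(135 − 65)(70) = 2450; PS = ½(65 − 51)(70) = 490.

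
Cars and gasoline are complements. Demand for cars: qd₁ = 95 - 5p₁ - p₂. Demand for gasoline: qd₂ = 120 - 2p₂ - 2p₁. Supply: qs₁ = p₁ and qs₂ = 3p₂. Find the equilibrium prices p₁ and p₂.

p₁ = 355/28, p₂ = 265/14

Market 1: 95 - 5p₁ - p₂ = p₁ → 6p₁ + p₂ = 95.
Market 2: 5p₂ + 2p₁ = 120.
Eliminating p₂: 5×(1) − 1×(2) gives 28p₁ = 355, so p₁ = 355/28.
Back-substitute into (2): p₂ = (120 − 2×355/28) / 5 = 265/14.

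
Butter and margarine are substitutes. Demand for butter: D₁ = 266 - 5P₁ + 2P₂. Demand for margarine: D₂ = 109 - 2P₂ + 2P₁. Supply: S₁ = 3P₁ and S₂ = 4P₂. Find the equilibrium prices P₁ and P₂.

Market 1: 266 - 5P₁ + 2P₂ = 3P₁ → 8P₁ - 2P₂ = 266.
Market 2: 6P₂ - 2P₁ = 109.
Eliminating P₂: 6×(1) + 2×(2) gives 44P₁ = 1814, so P₁ = 907/22.
Back-substitute into (2): P₂ = (109 + 2×907/22) / 6 = 351/11.

P₁ = 907/22, P₂ = 351/11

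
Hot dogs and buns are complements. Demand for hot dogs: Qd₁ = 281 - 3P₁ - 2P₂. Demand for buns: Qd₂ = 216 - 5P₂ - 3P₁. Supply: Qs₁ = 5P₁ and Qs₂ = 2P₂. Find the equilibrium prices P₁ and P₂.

Market 1: 281 - 3P₁ - 2P₂ = 5P₁ → 8P₁ + 2P₂ = 281.
Market 2: 7P₂ + 3P₁ = 216.
Eliminating P₂: 7×(1) − 2×(2) gives 50P₁ = 1535, so P₁ = 30.7.
Back-substitute into (2): P₂ = (216 − 3×30.7) / 7 = 17.7.

P₁ = 30.7, P₂ = 17.7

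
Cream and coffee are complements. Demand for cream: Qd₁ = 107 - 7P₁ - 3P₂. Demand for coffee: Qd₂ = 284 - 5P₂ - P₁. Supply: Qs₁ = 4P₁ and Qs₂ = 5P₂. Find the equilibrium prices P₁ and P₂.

Market 1: 107 - 7P₁ - 3P₂ = 4P₁ → 11P₁ + 3P₂ = 107.
Market 2: 10P₂ + P₁ = 284.
Eliminating P₂: 10×(1) − 3×(2) gives 107P₁ = 218, so P₁ = 218/107.
Back-substitute into (2): P₂ = (284 − 1×218/107) / 10 = 3017/107.

P₁ = 218/107, P₂ = 3017/107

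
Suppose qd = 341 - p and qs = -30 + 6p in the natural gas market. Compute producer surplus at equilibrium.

Producer surplus = 6912

Equilibrium: 341 - p = -30 + 6p gives p* = 53, q* = 288.
Supply starts at p = 5 (where qs = 0).
PS = ½(53 − 5)(288) = 6912.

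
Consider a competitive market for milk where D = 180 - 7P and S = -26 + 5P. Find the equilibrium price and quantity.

Set D = S: 180 - 7P = -26 + 5P.
206 = 12P, so P* = 103/6.
Q* = 180 − 7(103/6) = 359/6.

P* = 103/6, Q* = 359/6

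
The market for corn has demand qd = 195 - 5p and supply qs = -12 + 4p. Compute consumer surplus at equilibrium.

Consumer surplus = 640

Equilibrium: 195 - 5p = -12 + 4p gives p* = 23, q* = 80.
Demand choke price (qd = 0): p = 39.
CS = ½(39 − 23)(80) = 640.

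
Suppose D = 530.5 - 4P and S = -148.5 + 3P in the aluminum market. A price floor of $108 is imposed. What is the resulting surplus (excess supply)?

Surplus = 77

Equilibrium price would be P* = 97, so the floor at 108 binds.
At P = 108: D = 98.5, S = 175.5.
Surplus = 175.5 − 98.5 = 77.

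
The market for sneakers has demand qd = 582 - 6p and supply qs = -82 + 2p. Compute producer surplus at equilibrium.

Equilibrium: 582 - 6p = -82 + 2p gives p* = 83, q* = 84.
Supply starts at p = 41 (where qs = 0).
PS = ½(83 − 41)(84) = 1764.

Producer surplus = 1764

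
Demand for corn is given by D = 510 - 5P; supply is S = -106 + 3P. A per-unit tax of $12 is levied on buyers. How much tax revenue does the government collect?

Tax revenue = 1230

Pre-tax equilibrium: P* = 77, Q* = 125.
Tax on buyers shifts demand to D = 510 − 5(P + 12) = 450 - 5P.
450 - 5P = -106 + 3P gives seller price Ps = 69.5; buyers pay Pb = 69.5 + 12 = 81.5.
New quantity: Q = 510 − 5(81.5) = 102.5.
Revenue = 12 × 102.5 = 1230.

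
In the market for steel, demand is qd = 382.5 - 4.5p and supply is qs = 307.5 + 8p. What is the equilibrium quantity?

q* = 355.5

Set qd = qs: 382.5 - 4.5p = 307.5 + 8p.
75 = 12.5p, so p* = 6.
q* = 382.5 − 4.5(6) = 355.5.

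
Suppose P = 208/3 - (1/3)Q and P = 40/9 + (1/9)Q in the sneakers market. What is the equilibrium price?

P* = 62/3

Set the two price expressions equal: 208/3 - (1/3)Q = 40/9 + (1/9)Q.
584/9 = (4/9)Q, so Q* = 146.
P* = 208/3 − (1/3)(146) = 62/3.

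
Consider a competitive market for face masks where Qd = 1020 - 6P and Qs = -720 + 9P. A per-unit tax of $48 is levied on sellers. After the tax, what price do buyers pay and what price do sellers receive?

Pre-tax equilibrium: P* = 116, Q* = 324.
Tax on sellers shifts supply to Qs = -720 + 9(P − 48) = -1152 + 9P.
1020 - 6P = -1152 + 9P gives buyer price Pb = 144.8; sellers receive Ps = 144.8 − 48 = 96.8.
New quantity: Q = 1020 − 6(144.8) = 151.2.

Buyers pay $144.8, sellers receive $96.8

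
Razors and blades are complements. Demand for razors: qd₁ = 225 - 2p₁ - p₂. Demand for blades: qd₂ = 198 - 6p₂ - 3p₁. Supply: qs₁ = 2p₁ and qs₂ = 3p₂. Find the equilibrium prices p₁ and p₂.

Market 1: 225 - 2p₁ - p₂ = 2p₁ → 4p₁ + p₂ = 225.
Market 2: 9p₂ + 3p₁ = 198.
Eliminating p₂: 9×(1) − 1×(2) gives 33p₁ = 1827, so p₁ = 609/11.
Back-substitute into (2): p₂ = (198 − 3×609/11) / 9 = 39/11.

p₁ = 609/11, p₂ = 39/11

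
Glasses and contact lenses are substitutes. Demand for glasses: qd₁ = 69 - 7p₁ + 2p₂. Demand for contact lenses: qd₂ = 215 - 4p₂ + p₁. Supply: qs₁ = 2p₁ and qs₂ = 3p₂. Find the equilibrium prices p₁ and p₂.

Market 1: 69 - 7p₁ + 2p₂ = 2p₁ → 9p₁ - 2p₂ = 69.
Market 2: 7p₂ - p₁ = 215.
Eliminating p₂: 7×(1) + 2×(2) gives 61p₁ = 913, so p₁ = 913/61.
Back-substitute into (2): p₂ = (215 + 1×913/61) / 7 = 2004/61.

p₁ = 913/61, p₂ = 2004/61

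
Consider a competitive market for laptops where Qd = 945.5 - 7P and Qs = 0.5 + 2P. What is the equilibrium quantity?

Q* = 210.5

Set Qd = Qs: 945.5 - 7P = 0.5 + 2P.
945 = 9P, so P* = 105.
Q* = 945.5 − 7(105) = 210.5.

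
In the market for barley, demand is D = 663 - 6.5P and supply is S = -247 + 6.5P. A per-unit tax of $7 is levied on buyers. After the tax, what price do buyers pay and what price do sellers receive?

Buyers pay $73.5, sellers receive $66.5

Pre-tax equilibrium: P* = 70, Q* = 208.
Tax on buyers shifts demand to D = 663 − 6.5(P + 7) = 617.5 - 6.5P.
617.5 - 6.5P = -247 + 6.5P gives seller price Ps = 66.5; buyers pay Pb = 66.5 + 7 = 73.5.
New quantity: Q = 663 − 6.5(73.5) = 185.25.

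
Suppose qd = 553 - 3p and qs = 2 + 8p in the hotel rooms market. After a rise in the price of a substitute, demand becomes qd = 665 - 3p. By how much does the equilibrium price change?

Δp = 112/11

Original equilibrium: p* = 551/11, q* = 4430/11.
New equilibrium: 665 - 3p = 2 + 8p, so 663 = 11p and p' = 663/11; q' = 665 − 3(663/11) = 5326/11.
Change in price: 663/11 − 551/11 = 112/11.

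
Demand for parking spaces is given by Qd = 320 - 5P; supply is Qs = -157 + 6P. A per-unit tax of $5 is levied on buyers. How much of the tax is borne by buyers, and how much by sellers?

Pre-tax equilibrium: P* = 477/11, Q* = 1135/11.
Tax on buyers shifts demand to Qd = 320 − 5(P + 5) = 295 - 5P.
295 - 5P = -157 + 6P gives seller price Ps = 452/11; buyers pay Pb = 452/11 + 5 = 507/11.
New quantity: Q = 320 − 5(507/11) = 985/11.
Buyer burden = 507/11 − 477/11 = 30/11; seller burden = 477/11 − 452/11 = 25/11.

Buyers bear 30/11, sellers bear 25/11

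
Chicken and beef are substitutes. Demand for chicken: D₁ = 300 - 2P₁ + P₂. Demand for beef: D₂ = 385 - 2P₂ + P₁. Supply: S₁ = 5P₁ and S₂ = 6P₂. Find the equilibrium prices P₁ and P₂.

P₁ = 557/11, P₂ = 599/11

Market 1: 300 - 2P₁ + P₂ = 5P₁ → 7P₁ - P₂ = 300.
Market 2: 8P₂ - P₁ = 385.
Eliminating P₂: 8×(1) + 1×(2) gives 55P₁ = 2785, so P₁ = 557/11.
Back-substitute into (2): P₂ = (385 + 1×557/11) / 8 = 599/11.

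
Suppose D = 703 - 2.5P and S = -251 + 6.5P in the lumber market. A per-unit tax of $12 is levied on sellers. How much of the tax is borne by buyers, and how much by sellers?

Buyers bear 26/3, sellers bear 10/3

Pre-tax equilibrium: P* = 106, Q* = 438.
Tax on sellers shifts supply to S = -251 + 6.5(P − 12) = -329 + 6.5P.
703 - 2.5P = -329 + 6.5P gives buyer price Pb = 344/3; sellers receive Ps = 344/3 − 12 = 308/3.
New quantity: Q = 703 − 2.5(344/3) = 1249/3.
Buyer burden = 344/3 − 106 = 26/3; seller burden = 106 − 308/3 = 10/3.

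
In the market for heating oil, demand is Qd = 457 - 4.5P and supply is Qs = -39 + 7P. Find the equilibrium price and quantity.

Set Qd = Qs: 457 - 4.5P = -39 + 7P.
496 = 11.5P, so P* = 992/23.
Q* = 457 − 4.5(992/23) = 6047/23.

P* = 992/23, Q* = 6047/23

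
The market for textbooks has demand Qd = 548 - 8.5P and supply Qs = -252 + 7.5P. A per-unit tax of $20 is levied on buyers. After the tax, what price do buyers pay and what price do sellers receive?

Pre-tax equilibrium: P* = 50, Q* = 123.
Tax on buyers shifts demand to Qd = 548 − 8.5(P + 20) = 378 - 8.5P.
378 - 8.5P = -252 + 7.5P gives seller price Ps = 39.375; buyers pay Pb = 39.375 + 20 = 59.375.
New quantity: Q = 548 − 8.5(59.375) = 43.3125.

Buyers pay $59.375, sellers receive $39.375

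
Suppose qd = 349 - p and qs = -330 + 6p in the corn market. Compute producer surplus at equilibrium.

Producer surplus = 5292

Equilibrium: 349 - p = -330 + 6p gives p* = 97, q* = 252.
Supply starts at p = 55 (where qs = 0).
PS = ½(97 − 55)(252) = 5292.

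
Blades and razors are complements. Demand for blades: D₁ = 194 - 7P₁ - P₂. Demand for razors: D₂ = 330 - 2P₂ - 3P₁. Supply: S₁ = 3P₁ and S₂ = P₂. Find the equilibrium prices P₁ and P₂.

P₁ = 28/3, P₂ = 302/3

Market 1: 194 - 7P₁ - P₂ = 3P₁ → 10P₁ + P₂ = 194.
Market 2: 3P₂ + 3P₁ = 330.
Eliminating P₂: 3×(1) − 1×(2) gives 27P₁ = 252, so P₁ = 28/3.
Back-substitute into (2): P₂ = (330 − 3×28/3) / 3 = 302/3.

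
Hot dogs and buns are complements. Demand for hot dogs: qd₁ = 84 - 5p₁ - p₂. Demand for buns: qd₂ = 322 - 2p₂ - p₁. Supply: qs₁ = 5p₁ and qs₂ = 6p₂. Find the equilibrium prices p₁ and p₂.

p₁ = 350/79, p₂ = 3136/79

Market 1: 84 - 5p₁ - p₂ = 5p₁ → 10p₁ + p₂ = 84.
Market 2: 8p₂ + p₁ = 322.
Eliminating p₂: 8×(1) − 1×(2) gives 79p₁ = 350, so p₁ = 350/79.
Back-substitute into (2): p₂ = (322 − 1×350/79) / 8 = 3136/79.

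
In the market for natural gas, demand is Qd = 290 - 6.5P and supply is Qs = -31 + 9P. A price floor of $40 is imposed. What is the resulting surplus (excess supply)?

Equilibrium price would be P* = 642/31, so the floor at 40 binds.
At P = 40: Qd = 30, Qs = 329.
Surplus = 329 − 30 = 299.

Surplus = 299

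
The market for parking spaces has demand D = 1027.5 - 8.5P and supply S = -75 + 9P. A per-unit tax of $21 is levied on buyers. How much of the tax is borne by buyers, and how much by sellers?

Buyers bear $10.8, sellers bear $10.2

Pre-tax equilibrium: P* = 63, Q* = 492.
Tax on buyers shifts demand to D = 1027.5 − 8.5(P + 21) = 849 - 8.5P.
849 - 8.5P = -75 + 9P gives seller price Ps = 52.8; buyers pay Pb = 52.8 + 21 = 73.8.
New quantity: Q = 1027.5 − 8.5(73.8) = 400.2.
Buyer burden = 73.8 − 63 = 10.8; seller burden = 63 − 52.8 = 10.2.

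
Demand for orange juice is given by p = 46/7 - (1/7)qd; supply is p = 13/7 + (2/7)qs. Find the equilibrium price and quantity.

Set the two price expressions equal: 46/7 - (1/7)q = 13/7 + (2/7)q.
33/7 = (3/7)q, so q* = 11.
p* = 46/7 − (1/7)(11) = 5.

p* = 5, q* = 11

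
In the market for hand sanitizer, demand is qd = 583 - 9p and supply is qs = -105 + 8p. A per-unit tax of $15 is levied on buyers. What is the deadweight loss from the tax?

Deadweight loss = 8100/17

Pre-tax equilibrium: p* = 688/17, q* = 3719/17.
Tax on buyers shifts demand to qd = 583 − 9(p + 15) = 448 - 9p.
448 - 9p = -105 + 8p gives seller price ps = 553/17; buyers pay pb = 553/17 + 15 = 808/17.
New quantity: q = 583 − 9(808/17) = 2639/17.
DWL = ½ × 15 × (3719/17 − 2639/17) = 8100/17.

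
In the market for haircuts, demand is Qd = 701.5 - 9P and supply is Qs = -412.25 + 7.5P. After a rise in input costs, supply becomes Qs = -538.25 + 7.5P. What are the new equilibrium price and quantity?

P' = 1653/22, Q' = 278/11

Original equilibrium: P* = 67.5, Q* = 94.
New equilibrium: 701.5 - 9P = -538.25 + 7.5P, so 1239.75 = 16.5P and P' = 1653/22; Q' = 701.5 − 9(1653/22) = 278/11.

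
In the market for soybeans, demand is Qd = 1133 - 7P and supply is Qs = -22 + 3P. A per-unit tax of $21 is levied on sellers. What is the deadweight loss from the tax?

Pre-tax equilibrium: P* = 115.5, Q* = 324.5.
Tax on sellers shifts supply to Qs = -22 + 3(P − 21) = -85 + 3P.
1133 - 7P = -85 + 3P gives buyer price Pb = 121.8; sellers receive Ps = 121.8 − 21 = 100.8.
New quantity: Q = 1133 − 7(121.8) = 280.4.
DWL = ½ × 21 × (324.5 − 280.4) = 463.05.

Deadweight loss = 463.05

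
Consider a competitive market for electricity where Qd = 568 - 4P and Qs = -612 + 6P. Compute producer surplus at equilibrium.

Producer surplus = 768

Equilibrium: 568 - 4P = -612 + 6P gives P* = 118, Q* = 96.
Supply starts at P = 102 (where Qs = 0).
PS = ½(118 − 102)(96) = 768.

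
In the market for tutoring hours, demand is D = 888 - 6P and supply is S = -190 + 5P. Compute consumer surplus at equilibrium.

Consumer surplus = 7500

Equilibrium: 888 - 6P = -190 + 5P gives P* = 98, Q* = 300.
Demand choke price (D = 0): P = 148.
CS = ½(148 − 98)(300) = 7500.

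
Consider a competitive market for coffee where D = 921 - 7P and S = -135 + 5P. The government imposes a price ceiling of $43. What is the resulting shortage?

Shortage = 540

Equilibrium price would be P* = 88, so the ceiling at 43 binds.
At P = 43: D = 921 − 7(43) = 620, S = -135 + 5(43) = 80.
Shortage = 620 − 80 = 540.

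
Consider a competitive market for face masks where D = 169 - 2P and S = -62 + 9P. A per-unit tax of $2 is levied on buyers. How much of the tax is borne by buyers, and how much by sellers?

Pre-tax equilibrium: P* = 21, Q* = 127.
Tax on buyers shifts demand to D = 169 − 2(P + 2) = 165 - 2P.
165 - 2P = -62 + 9P gives seller price Ps = 227/11; buyers pay Pb = 227/11 + 2 = 249/11.
New quantity: Q = 169 − 2(249/11) = 1361/11.
Buyer burden = 249/11 − 21 = 18/11; seller burden = 21 − 227/11 = 4/11.

Buyers bear 18/11, sellers bear 4/11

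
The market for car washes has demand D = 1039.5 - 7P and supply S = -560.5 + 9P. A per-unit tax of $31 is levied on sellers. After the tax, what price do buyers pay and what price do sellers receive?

Pre-tax equilibrium: P* = 100, Q* = 339.5.
Tax on sellers shifts supply to S = -560.5 + 9(P − 31) = -839.5 + 9P.
1039.5 - 7P = -839.5 + 9P gives buyer price Pb = 117.4375; sellers receive Ps = 117.4375 − 31 = 86.4375.
New quantity: Q = 1039.5 − 7(117.4375) = 217.4375.

Buyers pay $117.4375, sellers receive $86.4375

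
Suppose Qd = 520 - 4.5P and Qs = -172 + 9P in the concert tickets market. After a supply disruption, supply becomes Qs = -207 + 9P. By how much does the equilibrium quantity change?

ΔQ = -35/3

Original equilibrium: P* = 1384/27, Q* = 868/3.
New equilibrium: 520 - 4.5P = -207 + 9P, so 727 = 13.5P and P' = 1454/27; Q' = 520 − 4.5(1454/27) = 833/3.
Change in quantity: 833/3 − 868/3 = -35/3.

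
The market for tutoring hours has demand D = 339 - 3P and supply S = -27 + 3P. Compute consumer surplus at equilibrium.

Equilibrium: 339 - 3P = -27 + 3P gives P* = 61, Q* = 156.
Demand choke price (D = 0): P = 113.
CS = ½(113 − 61)(156) = 4056.

Consumer surplus = 4056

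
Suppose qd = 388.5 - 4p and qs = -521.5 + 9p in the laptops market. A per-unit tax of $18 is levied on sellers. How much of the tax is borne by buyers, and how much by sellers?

Buyers bear 162/13, sellers bear 72/13

Pre-tax equilibrium: p* = 70, q* = 108.5.
Tax on sellers shifts supply to qs = -521.5 + 9(p − 18) = -683.5 + 9p.
388.5 - 4p = -683.5 + 9p gives buyer price pb = 1072/13; sellers receive ps = 1072/13 − 18 = 838/13.
New quantity: q = 388.5 − 4(1072/13) = 1525/26.
Buyer burden = 1072/13 − 70 = 162/13; seller burden = 70 − 838/13 = 72/13.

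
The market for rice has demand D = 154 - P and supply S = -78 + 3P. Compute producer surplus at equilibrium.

Equilibrium: 154 - P = -78 + 3P gives P* = 58, Q* = 96.
Supply starts at P = 26 (where S = 0).
PS = ½(58 − 26)(96) = 1536.

Producer surplus = 1536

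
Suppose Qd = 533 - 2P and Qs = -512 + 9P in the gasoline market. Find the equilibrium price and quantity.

P* = 95, Q* = 343

Set Qd = Qs: 533 - 2P = -512 + 9P.
1045 = 11P, so P* = 95.
Q* = 533 − 2(95) = 343.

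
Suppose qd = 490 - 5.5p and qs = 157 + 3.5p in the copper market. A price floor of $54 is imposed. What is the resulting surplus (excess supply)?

Equilibrium price would be p* = 37, so the floor at 54 binds.
At p = 54: qd = 193, qs = 346.
Surplus = 346 − 193 = 153.

Surplus = 153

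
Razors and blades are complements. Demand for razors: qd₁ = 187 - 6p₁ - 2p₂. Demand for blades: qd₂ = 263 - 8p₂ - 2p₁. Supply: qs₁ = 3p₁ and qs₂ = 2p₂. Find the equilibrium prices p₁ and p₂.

Market 1: 187 - 6p₁ - 2p₂ = 3p₁ → 9p₁ + 2p₂ = 187.
Market 2: 10p₂ + 2p₁ = 263.
Eliminating p₂: 10×(1) − 2×(2) gives 86p₁ = 1344, so p₁ = 672/43.
Back-substitute into (2): p₂ = (263 − 2×672/43) / 10 = 1993/86.

p₁ = 672/43, p₂ = 1993/86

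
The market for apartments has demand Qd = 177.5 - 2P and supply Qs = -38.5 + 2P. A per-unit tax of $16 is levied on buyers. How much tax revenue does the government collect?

Tax revenue = 856

Pre-tax equilibrium: P* = 54, Q* = 69.5.
Tax on buyers shifts demand to Qd = 177.5 − 2(P + 16) = 145.5 - 2P.
145.5 - 2P = -38.5 + 2P gives seller price Ps = 46; buyers pay Pb = 46 + 16 = 62.
New quantity: Q = 177.5 − 2(62) = 53.5.
Revenue = 16 × 53.5 = 856.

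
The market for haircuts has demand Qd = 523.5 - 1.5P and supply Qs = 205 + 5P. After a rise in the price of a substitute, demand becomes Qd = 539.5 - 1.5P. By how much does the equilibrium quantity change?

ΔQ = 160/13

Original equilibrium: P* = 49, Q* = 450.
New equilibrium: 539.5 - 1.5P = 205 + 5P, so 334.5 = 6.5P and P' = 669/13; Q' = 539.5 − 1.5(669/13) = 6010/13.
Change in quantity: 6010/13 − 450 = 160/13.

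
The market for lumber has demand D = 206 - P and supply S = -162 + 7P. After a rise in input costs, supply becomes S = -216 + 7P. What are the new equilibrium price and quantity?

P' = 52.75, Q' = 153.25

Original equilibrium: P* = 46, Q* = 160.
New equilibrium: 206 - P = -216 + 7P, so 422 = 8P and P' = 52.75; Q' = 206 − 1(52.75) = 153.25.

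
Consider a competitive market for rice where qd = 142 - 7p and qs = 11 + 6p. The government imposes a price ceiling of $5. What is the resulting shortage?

Equilibrium price would be p* = 131/13, so the ceiling at 5 binds.
At p = 5: qd = 142 − 7(5) = 107, qs = 11 + 6(5) = 41.
Shortage = 107 − 41 = 66.

Shortage = 66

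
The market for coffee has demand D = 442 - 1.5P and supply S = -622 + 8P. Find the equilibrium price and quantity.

P* = 112, Q* = 274

Set D = S: 442 - 1.5P = -622 + 8P.
1064 = 9.5P, so P* = 112.
Q* = 442 − 1.5(112) = 274.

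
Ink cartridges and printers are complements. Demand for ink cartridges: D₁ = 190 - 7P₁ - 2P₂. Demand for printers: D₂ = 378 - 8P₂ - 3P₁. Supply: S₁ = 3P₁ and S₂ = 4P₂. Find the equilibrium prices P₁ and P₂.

P₁ = 254/19, P₂ = 535/19

Market 1: 190 - 7P₁ - 2P₂ = 3P₁ → 10P₁ + 2P₂ = 190.
Market 2: 12P₂ + 3P₁ = 378.
Eliminating P₂: 12×(1) − 2×(2) gives 114P₁ = 1524, so P₁ = 254/19.
Back-substitute into (2): P₂ = (378 − 3×254/19) / 12 = 535/19.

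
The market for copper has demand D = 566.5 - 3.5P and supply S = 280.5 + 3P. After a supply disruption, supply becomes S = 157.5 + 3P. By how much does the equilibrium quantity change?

Original equilibrium: P* = 44, Q* = 412.5.
New equilibrium: 566.5 - 3.5P = 157.5 + 3P, so 409 = 6.5P and P' = 818/13; Q' = 566.5 − 3.5(818/13) = 9003/26.
Change in quantity: 9003/26 − 412.5 = -861/13.

ΔQ = -861/13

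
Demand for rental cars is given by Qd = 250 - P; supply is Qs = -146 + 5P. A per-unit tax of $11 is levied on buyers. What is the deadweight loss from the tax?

Deadweight loss = 605/12

Pre-tax equilibrium: P* = 66, Q* = 184.
Tax on buyers shifts demand to Qd = 250 − 1(P + 11) = 239 - P.
239 - P = -146 + 5P gives seller price Ps = 385/6; buyers pay Pb = 385/6 + 11 = 451/6.
New quantity: Q = 250 − 1(451/6) = 1049/6.
DWL = ½ × 11 × (184 − 1049/6) = 605/12.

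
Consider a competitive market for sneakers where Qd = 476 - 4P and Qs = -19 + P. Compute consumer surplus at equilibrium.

Consumer surplus = 800

Equilibrium: 476 - 4P = -19 + P gives P* = 99, Q* = 80.
Demand choke price (Qd = 0): P = 119.
CS = ½(119 − 99)(80) = 800.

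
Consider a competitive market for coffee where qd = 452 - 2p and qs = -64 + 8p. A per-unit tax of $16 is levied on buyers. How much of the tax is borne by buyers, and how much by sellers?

Pre-tax equilibrium: p* = 51.6, q* = 348.8.
Tax on buyers shifts demand to qd = 452 − 2(p + 16) = 420 - 2p.
420 - 2p = -64 + 8p gives seller price ps = 48.4; buyers pay pb = 48.4 + 16 = 64.4.
New quantity: q = 452 − 2(64.4) = 323.2.
Buyer burden = 64.4 − 51.6 = 12.8; seller burden = 51.6 − 48.4 = 3.2.

Buyers bear $12.8, sellers bear $3.2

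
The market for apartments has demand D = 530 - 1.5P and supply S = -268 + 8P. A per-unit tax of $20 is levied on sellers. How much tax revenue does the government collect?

Pre-tax equilibrium: P* = 84, Q* = 404.
Tax on sellers shifts supply to S = -268 + 8(P − 20) = -428 + 8P.
530 - 1.5P = -428 + 8P gives buyer price Pb = 1916/19; sellers receive Ps = 1916/19 − 20 = 1536/19.
New quantity: Q = 530 − 1.5(1916/19) = 7196/19.
Revenue = 20 × 7196/19 = 143920/19.

Tax revenue = 143920/19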